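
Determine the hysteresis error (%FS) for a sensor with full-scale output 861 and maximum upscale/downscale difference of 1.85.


Hysteresis = (max difference / full scale) * 100%.
H = (1.85 / 861) * 100
H = 0.215 %FS

0.215 %FS


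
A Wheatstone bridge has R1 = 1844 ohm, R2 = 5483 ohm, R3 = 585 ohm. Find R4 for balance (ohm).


At balance: R1*R4 = R2*R3, so R4 = R2*R3/R1.
R4 = 5483 * 585 / 1844
R4 = 3207555 / 1844
R4 = 1739.45 ohm

1739.45 ohm


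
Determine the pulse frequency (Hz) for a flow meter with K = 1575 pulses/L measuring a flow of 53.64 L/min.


Frequency = K * Q / 60 (converting L/min to L/s).
f = 1575 * 53.64 / 60
f = 84483.0 / 60
f = 1408.05 Hz

1408.05 Hz


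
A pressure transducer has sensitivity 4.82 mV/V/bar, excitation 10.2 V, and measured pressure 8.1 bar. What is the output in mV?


Output = sensitivity * Vex * P.
Vout = 4.82 * 10.2 * 8.1
Vout = 49.164 * 8.1
Vout = 398.23 mV

398.23 mV


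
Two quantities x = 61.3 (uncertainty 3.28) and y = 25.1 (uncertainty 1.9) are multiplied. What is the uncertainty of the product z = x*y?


For a product z = x*y, the relative uncertainty is:
uz/z = sqrt((ux/x)^2 + (uy/y)^2)
Relative uncertainties: ux/x = 3.28/61.3 = 0.053507
uy/y = 1.9/25.1 = 0.075697
z = 61.3 * 25.1 = 1538.6
uz = 1538.6 * sqrt(0.053507^2 + 0.075697^2) = 142.629

142.629


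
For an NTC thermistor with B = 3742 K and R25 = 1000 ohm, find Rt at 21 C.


NTC thermistor equation: Rt = R25 * exp(B * (1/T - 1/T25)).
T in Kelvin: 294.15 K, T25 = 298.15 K
1/T - 1/T25 = 1/294.15 - 1/298.15 = 4.561e-05
B * (1/T - 1/T25) = 3742 * 4.561e-05 = 0.1707
Rt = 1000 * exp(0.1707) = 1186.1 ohm

1186.1 ohm


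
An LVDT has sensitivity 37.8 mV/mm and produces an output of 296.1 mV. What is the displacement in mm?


Displacement = Vout / sensitivity.
d = 296.1 / 37.8
d = 7.833 mm

7.833 mm


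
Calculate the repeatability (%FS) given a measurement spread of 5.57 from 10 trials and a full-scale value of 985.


Repeatability = (spread / full scale) * 100%.
R = (5.57 / 985) * 100
R = 0.565 %FS

0.565 %FS


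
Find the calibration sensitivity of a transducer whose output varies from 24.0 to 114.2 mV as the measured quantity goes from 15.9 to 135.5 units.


Sensitivity = (y2 - y1) / (x2 - x1).
S = (114.2 - 24.0) / (135.5 - 15.9)
S = 90.2 / 119.6
S = 0.7542 mV/unit

0.7542 mV/unit


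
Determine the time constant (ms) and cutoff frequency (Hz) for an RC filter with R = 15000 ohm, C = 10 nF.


Time constant: tau = R * C.
tau = 15000 * 1.00e-08 = 0.00015 s
tau = 0.15 ms
Cutoff frequency: fc = 1 / (2*pi*R*C).
fc = 1 / (2*pi*0.00015) = 1061.03 Hz

tau = 0.15 ms, fc = 1061.03 Hz


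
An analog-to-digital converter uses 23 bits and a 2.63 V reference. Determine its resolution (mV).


The resolution (LSB) of an ADC is Vref / 2^n.
LSB = 2.63 / 2^23
LSB = 2.63 / 8388608
LSB = 3.1e-07 V = 0.00031352 mV

0.00031352 mV


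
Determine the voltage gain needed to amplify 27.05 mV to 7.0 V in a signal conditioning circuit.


Gain = Vout / Vin (converting to same units).
G = 7.0 V / 27.05 mV
G = 7000.0 mV / 27.05 mV
G = 258.78

258.78


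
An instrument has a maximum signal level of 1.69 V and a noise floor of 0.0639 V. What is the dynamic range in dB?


Dynamic range = 20 * log10(Vmax / Vnoise).
DR = 20 * log10(1.69 / 0.0639)
DR = 20 * log10(26.45)
DR = 28.45 dB

28.45 dB


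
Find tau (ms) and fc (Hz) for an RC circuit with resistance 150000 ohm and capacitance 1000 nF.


Time constant: tau = R * C.
tau = 150000 * 1.00e-06 = 0.15 s
tau = 150.0 ms
Cutoff frequency: fc = 1 / (2*pi*R*C).
fc = 1 / (2*pi*0.15) = 1.06 Hz

tau = 150.0 ms, fc = 1.06 Hz


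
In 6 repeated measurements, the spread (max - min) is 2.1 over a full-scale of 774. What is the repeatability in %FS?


Repeatability = (spread / full scale) * 100%.
R = (2.1 / 774) * 100
R = 0.271 %FS

0.271 %FS


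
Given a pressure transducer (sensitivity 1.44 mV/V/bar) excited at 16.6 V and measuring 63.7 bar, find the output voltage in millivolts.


Output = sensitivity * Vex * P.
Vout = 1.44 * 16.6 * 63.7
Vout = 23.904 * 63.7
Vout = 1522.68 mV

1522.68 mV


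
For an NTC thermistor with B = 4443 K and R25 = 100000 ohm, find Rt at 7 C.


NTC thermistor equation: Rt = R25 * exp(B * (1/T - 1/T25)).
T in Kelvin: 280.15 K, T25 = 298.15 K
1/T - 1/T25 = 1/280.15 - 1/298.15 = 0.0002155
B * (1/T - 1/T25) = 4443 * 0.0002155 = 0.9575
Rt = 100000 * exp(0.9575) = 260508.7 ohm

260508.7 ohm


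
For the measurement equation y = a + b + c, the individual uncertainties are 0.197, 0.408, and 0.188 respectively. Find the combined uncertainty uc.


For a sum of independent quantities, uc = sqrt(u1^2 + u2^2 + u3^2).
uc = sqrt(0.197^2 + 0.408^2 + 0.188^2)
uc = sqrt(0.038809 + 0.166464 + 0.035344)
uc = 0.4905

0.4905


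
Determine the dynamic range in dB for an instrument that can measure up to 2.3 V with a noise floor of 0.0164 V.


Dynamic range = 20 * log10(Vmax / Vnoise).
DR = 20 * log10(2.3 / 0.0164)
DR = 20 * log10(140.24)
DR = 42.94 dB

42.94 dB


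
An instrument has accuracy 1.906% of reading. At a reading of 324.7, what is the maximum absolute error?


Absolute error = (accuracy% / 100) * reading.
Error = (1.906 / 100) * 324.7
Error = 0.01906 * 324.7
Error = 6.1888

6.1888


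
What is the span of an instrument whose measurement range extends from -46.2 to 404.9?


Span = upper range - lower range.
Span = 404.9 - (-46.2)
Span = 451.1

451.1


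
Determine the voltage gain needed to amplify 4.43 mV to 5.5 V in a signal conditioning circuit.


Gain = Vout / Vin (converting to same units).
G = 5.5 V / 4.43 mV
G = 5500.0 mV / 4.43 mV
G = 1241.53

1241.53


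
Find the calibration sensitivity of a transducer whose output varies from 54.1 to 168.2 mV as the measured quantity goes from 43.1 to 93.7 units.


Sensitivity = (y2 - y1) / (x2 - x1).
S = (168.2 - 54.1) / (93.7 - 43.1)
S = 114.1 / 50.6
S = 2.2549 mV/unit

2.2549 mV/unit


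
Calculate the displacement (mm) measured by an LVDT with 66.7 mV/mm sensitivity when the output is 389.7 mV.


Displacement = Vout / sensitivity.
d = 389.7 / 66.7
d = 5.843 mm

5.843 mm


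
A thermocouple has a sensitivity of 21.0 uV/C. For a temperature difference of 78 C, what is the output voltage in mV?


The thermocouple output V = sensitivity * dT.
V = 21.0 uV/C * 78 C
V = 1638.0 uV
V = 1.638 mV

1.638 mV


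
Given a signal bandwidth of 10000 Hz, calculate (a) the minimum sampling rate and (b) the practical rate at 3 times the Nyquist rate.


By Nyquist theorem, fs_min = 2 * fmax.
fs_min = 2 * 10000 = 20000 Hz
Practical rate = 3 * fs_min = 3 * 20000 = 60000 Hz

fs_min = 20000 Hz, fs_practical = 60000 Hz


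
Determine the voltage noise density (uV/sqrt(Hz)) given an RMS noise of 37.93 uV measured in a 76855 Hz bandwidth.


Noise spectral density = Vrms / sqrt(BW).
NSD = 37.93 / sqrt(76855)
NSD = 37.93 / 277.2273
NSD = 0.1368 uV/sqrt(Hz)

0.1368 uV/sqrt(Hz)


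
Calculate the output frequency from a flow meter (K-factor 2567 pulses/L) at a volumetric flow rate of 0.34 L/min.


Frequency = K * Q / 60 (converting L/min to L/s).
f = 2567 * 0.34 / 60
f = 872.78 / 60
f = 14.55 Hz

14.55 Hz


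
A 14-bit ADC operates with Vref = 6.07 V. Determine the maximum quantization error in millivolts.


The maximum quantization error is +/- LSB/2.
LSB = Vref / 2^n = 6.07 / 16384 = 0.00037048 V
Max error = LSB / 2 = 0.00037048 / 2 = 0.00018524 V
Max error = 0.1852 mV

0.1852 mV


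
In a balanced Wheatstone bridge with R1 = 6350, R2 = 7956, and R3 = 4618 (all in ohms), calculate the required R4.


At balance: R1*R4 = R2*R3, so R4 = R2*R3/R1.
R4 = 7956 * 4618 / 6350
R4 = 36740808 / 6350
R4 = 5785.95 ohm

5785.95 ohm


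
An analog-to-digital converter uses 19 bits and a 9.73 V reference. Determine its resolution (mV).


The resolution (LSB) of an ADC is Vref / 2^n.
LSB = 9.73 / 2^19
LSB = 9.73 / 524288
LSB = 1.856e-05 V = 0.0185585 mV

0.0185585 mV


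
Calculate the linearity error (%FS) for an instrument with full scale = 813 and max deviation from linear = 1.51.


Linearity error = (max deviation / full scale) * 100%.
Linearity = (1.51 / 813) * 100
Linearity = 0.186 %FS

0.186 %FS


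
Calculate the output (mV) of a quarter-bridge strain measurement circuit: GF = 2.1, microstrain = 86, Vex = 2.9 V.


Quarter bridge output: Vout = (GF * epsilon * Vex) / 4.
Vout = (2.1 * 86e-6 * 2.9) / 4
Vout = 0.00052374 / 4 V
Vout = 0.00013093 V = 0.1309 mV

0.1309 mV


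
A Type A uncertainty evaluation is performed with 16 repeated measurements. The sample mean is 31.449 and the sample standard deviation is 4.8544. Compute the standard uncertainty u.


The standard uncertainty for Type A evaluation is u = s / sqrt(n).
u = 4.8544 / sqrt(16)
u = 4.8544 / 4.0
u = 1.2136

1.2136


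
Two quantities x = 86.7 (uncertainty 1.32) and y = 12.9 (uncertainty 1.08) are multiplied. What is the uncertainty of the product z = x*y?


For a product z = x*y, the relative uncertainty is:
uz/z = sqrt((ux/x)^2 + (uy/y)^2)
Relative uncertainties: ux/x = 1.32/86.7 = 0.015225
uy/y = 1.08/12.9 = 0.083721
z = 86.7 * 12.9 = 1118.4
uz = 1118.4 * sqrt(0.015225^2 + 0.083721^2) = 95.172

95.172


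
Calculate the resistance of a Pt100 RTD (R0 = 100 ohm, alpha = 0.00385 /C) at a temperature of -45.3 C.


The RTD equation: Rt = R0 * (1 + alpha * T).
Rt = 100 * (1 + 0.00385 * -45.3)
Rt = 100 * (1 + -0.174405)
Rt = 100 * 0.825595
Rt = 82.559 ohm

82.559 ohm


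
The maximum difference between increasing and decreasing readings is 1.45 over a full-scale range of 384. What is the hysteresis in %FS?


Hysteresis = (max difference / full scale) * 100%.
H = (1.45 / 384) * 100
H = 0.378 %FS

0.378 %FS


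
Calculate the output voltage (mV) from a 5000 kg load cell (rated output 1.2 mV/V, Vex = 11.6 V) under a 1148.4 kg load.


Vout = rated_output * Vex * (load / capacity).
Vout = 1.2 * 11.6 * (1148.4 / 5000)
Vout = 1.2 * 11.6 * 0.22968
Vout = 3.197 mV

3.197 mV


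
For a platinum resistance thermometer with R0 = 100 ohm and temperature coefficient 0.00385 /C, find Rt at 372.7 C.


The RTD equation: Rt = R0 * (1 + alpha * T).
Rt = 100 * (1 + 0.00385 * 372.7)
Rt = 100 * (1 + 1.434895)
Rt = 100 * 2.434895
Rt = 243.489 ohm

243.489 ohm


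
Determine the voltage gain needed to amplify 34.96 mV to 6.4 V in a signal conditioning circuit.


Gain = Vout / Vin (converting to same units).
G = 6.4 V / 34.96 mV
G = 6400.0 mV / 34.96 mV
G = 183.07

183.07


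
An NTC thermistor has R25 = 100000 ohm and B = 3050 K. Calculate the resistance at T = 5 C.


NTC thermistor equation: Rt = R25 * exp(B * (1/T - 1/T25)).
T in Kelvin: 278.15 K, T25 = 298.15 K
1/T - 1/T25 = 1/278.15 - 1/298.15 = 0.00024117
B * (1/T - 1/T25) = 3050 * 0.00024117 = 0.7356
Rt = 100000 * exp(0.7356) = 208664.3 ohm

208664.3 ohm


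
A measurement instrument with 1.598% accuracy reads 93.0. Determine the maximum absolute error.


Absolute error = (accuracy% / 100) * reading.
Error = (1.598 / 100) * 93.0
Error = 0.01598 * 93.0
Error = 1.4861

1.4861


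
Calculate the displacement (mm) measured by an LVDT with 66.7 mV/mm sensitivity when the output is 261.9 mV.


Displacement = Vout / sensitivity.
d = 261.9 / 66.7
d = 3.927 mm

3.927 mm


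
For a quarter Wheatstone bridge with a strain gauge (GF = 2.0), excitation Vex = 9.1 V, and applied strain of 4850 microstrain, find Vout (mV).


Quarter bridge output: Vout = (GF * epsilon * Vex) / 4.
Vout = (2.0 * 4850e-6 * 9.1) / 4
Vout = 0.08827 / 4 V
Vout = 0.0220675 V = 22.0675 mV

22.0675 mV


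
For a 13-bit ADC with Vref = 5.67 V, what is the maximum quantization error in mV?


The maximum quantization error is +/- LSB/2.
LSB = Vref / 2^n = 5.67 / 8192 = 0.00069214 V
Max error = LSB / 2 = 0.00069214 / 2 = 0.00034607 V
Max error = 0.3461 mV

0.3461 mV


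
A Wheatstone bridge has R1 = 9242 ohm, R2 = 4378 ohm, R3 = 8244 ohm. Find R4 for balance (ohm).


At balance: R1*R4 = R2*R3, so R4 = R2*R3/R1.
R4 = 4378 * 8244 / 9242
R4 = 36092232 / 9242
R4 = 3905.24 ohm

3905.24 ohm


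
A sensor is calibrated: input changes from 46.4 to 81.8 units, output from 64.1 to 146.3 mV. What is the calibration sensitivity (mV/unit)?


Sensitivity = (y2 - y1) / (x2 - x1).
S = (146.3 - 64.1) / (81.8 - 46.4)
S = 82.2 / 35.4
S = 2.322 mV/unit

2.322 mV/unit


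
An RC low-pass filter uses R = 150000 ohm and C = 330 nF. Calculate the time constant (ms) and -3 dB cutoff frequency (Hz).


Time constant: tau = R * C.
tau = 150000 * 3.30e-07 = 0.0495 s
tau = 49.5 ms
Cutoff frequency: fc = 1 / (2*pi*R*C).
fc = 1 / (2*pi*0.0495) = 3.22 Hz

tau = 49.5 ms, fc = 3.22 Hz


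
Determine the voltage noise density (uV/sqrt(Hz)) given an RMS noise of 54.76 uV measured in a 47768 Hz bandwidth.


Noise spectral density = Vrms / sqrt(BW).
NSD = 54.76 / sqrt(47768)
NSD = 54.76 / 218.5589
NSD = 0.2506 uV/sqrt(Hz)

0.2506 uV/sqrt(Hz)


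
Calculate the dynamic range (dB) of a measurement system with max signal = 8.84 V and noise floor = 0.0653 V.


Dynamic range = 20 * log10(Vmax / Vnoise).
DR = 20 * log10(8.84 / 0.0653)
DR = 20 * log10(135.38)
DR = 42.63 dB

42.63 dB


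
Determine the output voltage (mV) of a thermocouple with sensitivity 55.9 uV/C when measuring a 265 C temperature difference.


The thermocouple output V = sensitivity * dT.
V = 55.9 uV/C * 265 C
V = 14813.5 uV
V = 14.813 mV

14.813 mV


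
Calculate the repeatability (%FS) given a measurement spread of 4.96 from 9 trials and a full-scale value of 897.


Repeatability = (spread / full scale) * 100%.
R = (4.96 / 897) * 100
R = 0.553 %FS

0.553 %FS


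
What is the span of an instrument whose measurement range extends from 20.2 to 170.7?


Span = upper range - lower range.
Span = 170.7 - (20.2)
Span = 150.5

150.5


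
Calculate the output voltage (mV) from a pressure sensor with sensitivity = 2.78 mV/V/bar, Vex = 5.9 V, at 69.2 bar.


Output = sensitivity * Vex * P.
Vout = 2.78 * 5.9 * 69.2
Vout = 16.402 * 69.2
Vout = 1135.02 mV

1135.02 mV


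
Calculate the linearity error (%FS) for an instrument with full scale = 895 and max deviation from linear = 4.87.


Linearity error = (max deviation / full scale) * 100%.
Linearity = (4.87 / 895) * 100
Linearity = 0.544 %FS

0.544 %FS


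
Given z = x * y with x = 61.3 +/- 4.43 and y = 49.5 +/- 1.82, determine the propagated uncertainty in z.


For a product z = x*y, the relative uncertainty is:
uz/z = sqrt((ux/x)^2 + (uy/y)^2)
Relative uncertainties: ux/x = 4.43/61.3 = 0.072268
uy/y = 1.82/49.5 = 0.036768
z = 61.3 * 49.5 = 3034.3
uz = 3034.3 * sqrt(0.072268^2 + 0.036768^2) = 246.034

246.034


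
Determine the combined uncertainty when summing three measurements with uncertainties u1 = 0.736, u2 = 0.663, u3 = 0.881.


For a sum of independent quantities, uc = sqrt(u1^2 + u2^2 + u3^2).
uc = sqrt(0.736^2 + 0.663^2 + 0.881^2)
uc = sqrt(0.541696 + 0.439569 + 0.776161)
uc = 1.3257

1.3257


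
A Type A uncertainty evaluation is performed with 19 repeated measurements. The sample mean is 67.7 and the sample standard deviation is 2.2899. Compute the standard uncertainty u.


The standard uncertainty for Type A evaluation is u = s / sqrt(n).
u = 2.2899 / sqrt(19)
u = 2.2899 / 4.3589
u = 0.5253

0.5253


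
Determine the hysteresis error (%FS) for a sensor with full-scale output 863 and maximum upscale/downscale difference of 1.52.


Hysteresis = (max difference / full scale) * 100%.
H = (1.52 / 863) * 100
H = 0.176 %FS

0.176 %FS


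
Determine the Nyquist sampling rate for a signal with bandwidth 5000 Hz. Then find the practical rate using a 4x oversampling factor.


By Nyquist theorem, fs_min = 2 * fmax.
fs_min = 2 * 5000 = 10000 Hz
Practical rate = 4 * fs_min = 4 * 10000 = 40000 Hz

fs_min = 10000 Hz, fs_practical = 40000 Hz


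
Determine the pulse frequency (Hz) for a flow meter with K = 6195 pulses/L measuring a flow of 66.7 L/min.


Frequency = K * Q / 60 (converting L/min to L/s).
f = 6195 * 66.7 / 60
f = 413206.5 / 60
f = 6886.77 Hz

6886.77 Hz


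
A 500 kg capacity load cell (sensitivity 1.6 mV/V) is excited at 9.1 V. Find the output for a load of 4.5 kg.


Vout = rated_output * Vex * (load / capacity).
Vout = 1.6 * 9.1 * (4.5 / 500)
Vout = 1.6 * 9.1 * 0.009
Vout = 0.131 mV

0.131 mV


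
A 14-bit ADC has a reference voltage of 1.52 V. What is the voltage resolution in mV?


The resolution (LSB) of an ADC is Vref / 2^n.
LSB = 1.52 / 2^14
LSB = 1.52 / 16384
LSB = 9.277e-05 V = 0.09277344 mV

0.09277344 mV


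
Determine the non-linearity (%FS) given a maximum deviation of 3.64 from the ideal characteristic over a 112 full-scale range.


Linearity error = (max deviation / full scale) * 100%.
Linearity = (3.64 / 112) * 100
Linearity = 3.25 %FS

3.25 %FS


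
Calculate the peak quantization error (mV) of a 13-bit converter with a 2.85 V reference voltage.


The maximum quantization error is +/- LSB/2.
LSB = Vref / 2^n = 2.85 / 8192 = 0.0003479 V
Max error = LSB / 2 = 0.0003479 / 2 = 0.00017395 V
Max error = 0.174 mV

0.174 mV


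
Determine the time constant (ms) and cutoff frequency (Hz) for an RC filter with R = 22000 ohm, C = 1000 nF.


Time constant: tau = R * C.
tau = 22000 * 1.00e-06 = 0.022 s
tau = 22.0 ms
Cutoff frequency: fc = 1 / (2*pi*R*C).
fc = 1 / (2*pi*0.022) = 7.23 Hz

tau = 22.0 ms, fc = 7.23 Hz


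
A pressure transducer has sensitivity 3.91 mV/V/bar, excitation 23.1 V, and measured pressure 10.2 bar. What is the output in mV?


Output = sensitivity * Vex * P.
Vout = 3.91 * 23.1 * 10.2
Vout = 90.321 * 10.2
Vout = 921.27 mV

921.27 mV


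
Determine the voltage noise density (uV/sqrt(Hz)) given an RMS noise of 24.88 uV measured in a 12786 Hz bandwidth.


Noise spectral density = Vrms / sqrt(BW).
NSD = 24.88 / sqrt(12786)
NSD = 24.88 / 113.0752
NSD = 0.22 uV/sqrt(Hz)

0.22 uV/sqrt(Hz)


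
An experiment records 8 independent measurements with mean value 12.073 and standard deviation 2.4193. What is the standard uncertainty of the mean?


The standard uncertainty for Type A evaluation is u = s / sqrt(n).
u = 2.4193 / sqrt(8)
u = 2.4193 / 2.8284
u = 0.8554

0.8554


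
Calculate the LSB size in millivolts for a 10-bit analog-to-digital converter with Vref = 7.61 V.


The resolution (LSB) of an ADC is Vref / 2^n.
LSB = 7.61 / 2^10
LSB = 7.61 / 1024
LSB = 0.00743164 V = 7.43164062 mV

7.43164062 mV


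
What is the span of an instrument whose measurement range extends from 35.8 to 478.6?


Span = upper range - lower range.
Span = 478.6 - (35.8)
Span = 442.8

442.8


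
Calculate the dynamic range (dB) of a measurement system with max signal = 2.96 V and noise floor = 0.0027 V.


Dynamic range = 20 * log10(Vmax / Vnoise).
DR = 20 * log10(2.96 / 0.0027)
DR = 20 * log10(1096.3)
DR = 60.8 dB

60.8 dB


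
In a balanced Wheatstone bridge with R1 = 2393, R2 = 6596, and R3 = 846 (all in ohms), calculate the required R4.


At balance: R1*R4 = R2*R3, so R4 = R2*R3/R1.
R4 = 6596 * 846 / 2393
R4 = 5580216 / 2393
R4 = 2331.89 ohm

2331.89 ohm


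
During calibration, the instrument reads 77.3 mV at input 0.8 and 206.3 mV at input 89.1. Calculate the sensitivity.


Sensitivity = (y2 - y1) / (x2 - x1).
S = (206.3 - 77.3) / (89.1 - 0.8)
S = 129.0 / 88.3
S = 1.4609 mV/unit

1.4609 mV/unit


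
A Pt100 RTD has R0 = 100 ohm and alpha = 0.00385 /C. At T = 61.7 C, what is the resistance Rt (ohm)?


The RTD equation: Rt = R0 * (1 + alpha * T).
Rt = 100 * (1 + 0.00385 * 61.7)
Rt = 100 * (1 + 0.237545)
Rt = 100 * 1.237545
Rt = 123.754 ohm

123.754 ohm


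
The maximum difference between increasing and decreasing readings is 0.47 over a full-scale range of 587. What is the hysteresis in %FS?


Hysteresis = (max difference / full scale) * 100%.
H = (0.47 / 587) * 100
H = 0.08 %FS

0.08 %FS


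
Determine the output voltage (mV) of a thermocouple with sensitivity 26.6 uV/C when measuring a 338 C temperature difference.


The thermocouple output V = sensitivity * dT.
V = 26.6 uV/C * 338 C
V = 8990.8 uV
V = 8.991 mV

8.991 mV


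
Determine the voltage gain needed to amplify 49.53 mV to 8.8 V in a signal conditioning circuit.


Gain = Vout / Vin (converting to same units).
G = 8.8 V / 49.53 mV
G = 8800.0 mV / 49.53 mV
G = 177.67

177.67


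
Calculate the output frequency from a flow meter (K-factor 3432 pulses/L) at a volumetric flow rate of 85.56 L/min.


Frequency = K * Q / 60 (converting L/min to L/s).
f = 3432 * 85.56 / 60
f = 293641.92 / 60
f = 4894.03 Hz

4894.03 Hz


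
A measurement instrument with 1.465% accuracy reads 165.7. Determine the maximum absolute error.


Absolute error = (accuracy% / 100) * reading.
Error = (1.465 / 100) * 165.7
Error = 0.01465 * 165.7
Error = 2.4275

2.4275


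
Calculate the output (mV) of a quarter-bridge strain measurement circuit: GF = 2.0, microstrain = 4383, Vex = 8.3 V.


Quarter bridge output: Vout = (GF * epsilon * Vex) / 4.
Vout = (2.0 * 4383e-6 * 8.3) / 4
Vout = 0.0727578 / 4 V
Vout = 0.01818945 V = 18.1895 mV

18.1895 mV


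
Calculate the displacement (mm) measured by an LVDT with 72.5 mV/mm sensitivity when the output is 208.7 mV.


Displacement = Vout / sensitivity.
d = 208.7 / 72.5
d = 2.879 mm

2.879 mm


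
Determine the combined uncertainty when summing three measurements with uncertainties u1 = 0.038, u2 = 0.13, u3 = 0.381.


For a sum of independent quantities, uc = sqrt(u1^2 + u2^2 + u3^2).
uc = sqrt(0.038^2 + 0.13^2 + 0.381^2)
uc = sqrt(0.001444 + 0.0169 + 0.145161)
uc = 0.4044

0.4044


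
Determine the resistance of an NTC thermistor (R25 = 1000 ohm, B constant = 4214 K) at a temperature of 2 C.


NTC thermistor equation: Rt = R25 * exp(B * (1/T - 1/T25)).
T in Kelvin: 275.15 K, T25 = 298.15 K
1/T - 1/T25 = 1/275.15 - 1/298.15 = 0.00028036
B * (1/T - 1/T25) = 4214 * 0.00028036 = 1.1815
Rt = 1000 * exp(1.1815) = 3259.1 ohm

3259.1 ohm


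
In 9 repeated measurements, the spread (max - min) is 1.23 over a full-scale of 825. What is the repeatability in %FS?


Repeatability = (spread / full scale) * 100%.
R = (1.23 / 825) * 100
R = 0.149 %FS

0.149 %FS


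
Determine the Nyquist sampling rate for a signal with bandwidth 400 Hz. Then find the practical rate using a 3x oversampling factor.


By Nyquist theorem, fs_min = 2 * fmax.
fs_min = 2 * 400 = 800 Hz
Practical rate = 3 * fs_min = 3 * 800 = 2400 Hz

fs_min = 800 Hz, fs_practical = 2400 Hz


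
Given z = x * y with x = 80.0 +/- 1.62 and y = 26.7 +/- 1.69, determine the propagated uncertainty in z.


For a product z = x*y, the relative uncertainty is:
uz/z = sqrt((ux/x)^2 + (uy/y)^2)
Relative uncertainties: ux/x = 1.62/80.0 = 0.02025
uy/y = 1.69/26.7 = 0.063296
z = 80.0 * 26.7 = 2136.0
uz = 2136.0 * sqrt(0.02025^2 + 0.063296^2) = 141.951

141.951


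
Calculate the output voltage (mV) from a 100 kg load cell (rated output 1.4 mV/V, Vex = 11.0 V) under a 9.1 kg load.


Vout = rated_output * Vex * (load / capacity).
Vout = 1.4 * 11.0 * (9.1 / 100)
Vout = 1.4 * 11.0 * 0.091
Vout = 1.401 mV

1.401 mV


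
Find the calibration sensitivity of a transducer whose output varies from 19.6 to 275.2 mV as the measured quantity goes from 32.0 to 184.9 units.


Sensitivity = (y2 - y1) / (x2 - x1).
S = (275.2 - 19.6) / (184.9 - 32.0)
S = 255.6 / 152.9
S = 1.6717 mV/unit

1.6717 mV/unit


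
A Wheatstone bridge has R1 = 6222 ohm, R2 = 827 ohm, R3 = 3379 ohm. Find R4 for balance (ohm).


At balance: R1*R4 = R2*R3, so R4 = R2*R3/R1.
R4 = 827 * 3379 / 6222
R4 = 2794433 / 6222
R4 = 449.12 ohm

449.12 ohm


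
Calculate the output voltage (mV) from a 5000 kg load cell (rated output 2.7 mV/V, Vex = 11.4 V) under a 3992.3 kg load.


Vout = rated_output * Vex * (load / capacity).
Vout = 2.7 * 11.4 * (3992.3 / 5000)
Vout = 2.7 * 11.4 * 0.79846
Vout = 24.577 mV

24.577 mV


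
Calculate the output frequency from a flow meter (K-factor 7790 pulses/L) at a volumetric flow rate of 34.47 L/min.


Frequency = K * Q / 60 (converting L/min to L/s).
f = 7790 * 34.47 / 60
f = 268521.3 / 60
f = 4475.35 Hz

4475.35 Hz


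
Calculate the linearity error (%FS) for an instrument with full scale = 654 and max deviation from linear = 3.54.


Linearity error = (max deviation / full scale) * 100%.
Linearity = (3.54 / 654) * 100
Linearity = 0.541 %FS

0.541 %FS


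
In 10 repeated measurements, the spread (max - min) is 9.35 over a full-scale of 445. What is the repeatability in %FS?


Repeatability = (spread / full scale) * 100%.
R = (9.35 / 445) * 100
R = 2.101 %FS

2.101 %FS


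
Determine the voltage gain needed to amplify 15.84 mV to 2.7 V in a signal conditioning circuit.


Gain = Vout / Vin (converting to same units).
G = 2.7 V / 15.84 mV
G = 2700.0 mV / 15.84 mV
G = 170.45

170.45


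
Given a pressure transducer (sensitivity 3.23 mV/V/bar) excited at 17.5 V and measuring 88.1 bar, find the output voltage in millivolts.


Output = sensitivity * Vex * P.
Vout = 3.23 * 17.5 * 88.1
Vout = 56.525 * 88.1
Vout = 4979.85 mV

4979.85 mV


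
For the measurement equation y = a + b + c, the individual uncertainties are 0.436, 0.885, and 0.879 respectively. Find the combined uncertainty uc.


For a sum of independent quantities, uc = sqrt(u1^2 + u2^2 + u3^2).
uc = sqrt(0.436^2 + 0.885^2 + 0.879^2)
uc = sqrt(0.190096 + 0.783225 + 0.772641)
uc = 1.3213

1.3213


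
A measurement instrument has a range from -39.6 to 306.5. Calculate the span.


Span = upper range - lower range.
Span = 306.5 - (-39.6)
Span = 346.1

346.1


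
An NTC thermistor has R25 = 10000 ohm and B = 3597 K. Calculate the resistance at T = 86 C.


NTC thermistor equation: Rt = R25 * exp(B * (1/T - 1/T25)).
T in Kelvin: 359.15 K, T25 = 298.15 K
1/T - 1/T25 = 1/359.15 - 1/298.15 = -0.00056966
B * (1/T - 1/T25) = 3597 * -0.00056966 = -2.0491
Rt = 10000 * exp(-2.0491) = 1288.5 ohm

1288.5 ohm


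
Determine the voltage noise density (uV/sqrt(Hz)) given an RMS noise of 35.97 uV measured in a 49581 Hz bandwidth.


Noise spectral density = Vrms / sqrt(BW).
NSD = 35.97 / sqrt(49581)
NSD = 35.97 / 222.6679
NSD = 0.1615 uV/sqrt(Hz)

0.1615 uV/sqrt(Hz)


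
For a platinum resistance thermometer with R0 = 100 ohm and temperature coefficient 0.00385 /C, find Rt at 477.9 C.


The RTD equation: Rt = R0 * (1 + alpha * T).
Rt = 100 * (1 + 0.00385 * 477.9)
Rt = 100 * (1 + 1.839915)
Rt = 100 * 2.839915
Rt = 283.991 ohm

283.991 ohm


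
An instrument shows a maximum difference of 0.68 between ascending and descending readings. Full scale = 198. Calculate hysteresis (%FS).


Hysteresis = (max difference / full scale) * 100%.
H = (0.68 / 198) * 100
H = 0.343 %FS

0.343 %FS


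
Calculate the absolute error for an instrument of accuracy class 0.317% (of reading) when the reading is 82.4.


Absolute error = (accuracy% / 100) * reading.
Error = (0.317 / 100) * 82.4
Error = 0.00317 * 82.4
Error = 0.2612

0.2612


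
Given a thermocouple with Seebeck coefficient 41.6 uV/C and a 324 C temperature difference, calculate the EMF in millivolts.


The thermocouple output V = sensitivity * dT.
V = 41.6 uV/C * 324 C
V = 13478.4 uV
V = 13.478 mV

13.478 mV


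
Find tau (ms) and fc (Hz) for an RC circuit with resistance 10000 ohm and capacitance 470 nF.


Time constant: tau = R * C.
tau = 10000 * 4.70e-07 = 0.0047 s
tau = 4.7 ms
Cutoff frequency: fc = 1 / (2*pi*R*C).
fc = 1 / (2*pi*0.0047) = 33.86 Hz

tau = 4.7 ms, fc = 33.86 Hz


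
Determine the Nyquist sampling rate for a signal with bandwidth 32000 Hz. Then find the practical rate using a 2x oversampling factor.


By Nyquist theorem, fs_min = 2 * fmax.
fs_min = 2 * 32000 = 64000 Hz
Practical rate = 2 * fs_min = 2 * 64000 = 128000 Hz

fs_min = 64000 Hz, fs_practical = 128000 Hz


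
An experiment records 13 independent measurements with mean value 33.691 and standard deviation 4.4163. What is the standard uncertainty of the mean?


The standard uncertainty for Type A evaluation is u = s / sqrt(n).
u = 4.4163 / sqrt(13)
u = 4.4163 / 3.6056
u = 1.2249

1.2249


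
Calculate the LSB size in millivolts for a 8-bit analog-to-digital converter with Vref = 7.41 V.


The resolution (LSB) of an ADC is Vref / 2^n.
LSB = 7.41 / 2^8
LSB = 7.41 / 256
LSB = 0.02894531 V = 28.9453125 mV

28.9453125 mV


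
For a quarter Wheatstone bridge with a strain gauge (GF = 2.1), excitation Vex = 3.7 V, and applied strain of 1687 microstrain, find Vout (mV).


Quarter bridge output: Vout = (GF * epsilon * Vex) / 4.
Vout = (2.1 * 1687e-6 * 3.7) / 4
Vout = 0.01310799 / 4 V
Vout = 0.003277 V = 3.277 mV

3.277 mV


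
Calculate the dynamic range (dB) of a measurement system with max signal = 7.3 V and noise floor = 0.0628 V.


Dynamic range = 20 * log10(Vmax / Vnoise).
DR = 20 * log10(7.3 / 0.0628)
DR = 20 * log10(116.24)
DR = 41.31 dB

41.31 dB


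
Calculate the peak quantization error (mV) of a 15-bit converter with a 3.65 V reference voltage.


The maximum quantization error is +/- LSB/2.
LSB = Vref / 2^n = 3.65 / 32768 = 0.00011139 V
Max error = LSB / 2 = 0.00011139 / 2 = 5.569e-05 V
Max error = 0.0557 mV

0.0557 mV


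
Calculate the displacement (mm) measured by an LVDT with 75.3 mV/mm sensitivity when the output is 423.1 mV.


Displacement = Vout / sensitivity.
d = 423.1 / 75.3
d = 5.619 mm

5.619 mm


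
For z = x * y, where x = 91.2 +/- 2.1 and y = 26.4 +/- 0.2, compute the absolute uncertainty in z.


For a product z = x*y, the relative uncertainty is:
uz/z = sqrt((ux/x)^2 + (uy/y)^2)
Relative uncertainties: ux/x = 2.1/91.2 = 0.023026
uy/y = 0.2/26.4 = 0.007576
z = 91.2 * 26.4 = 2407.7
uz = 2407.7 * sqrt(0.023026^2 + 0.007576^2) = 58.363

58.363


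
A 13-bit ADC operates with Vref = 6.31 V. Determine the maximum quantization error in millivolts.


The maximum quantization error is +/- LSB/2.
LSB = Vref / 2^n = 6.31 / 8192 = 0.00077026 V
Max error = LSB / 2 = 0.00077026 / 2 = 0.00038513 V
Max error = 0.3851 mV

0.3851 mV


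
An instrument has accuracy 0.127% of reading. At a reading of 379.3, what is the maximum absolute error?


Absolute error = (accuracy% / 100) * reading.
Error = (0.127 / 100) * 379.3
Error = 0.00127 * 379.3
Error = 0.4817

0.4817


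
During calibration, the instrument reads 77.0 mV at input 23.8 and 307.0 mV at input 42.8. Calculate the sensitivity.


Sensitivity = (y2 - y1) / (x2 - x1).
S = (307.0 - 77.0) / (42.8 - 23.8)
S = 230.0 / 19.0
S = 12.1053 mV/unit

12.1053 mV/unit


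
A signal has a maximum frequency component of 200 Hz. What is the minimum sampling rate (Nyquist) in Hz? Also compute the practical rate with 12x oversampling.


By Nyquist theorem, fs_min = 2 * fmax.
fs_min = 2 * 200 = 400 Hz
Practical rate = 12 * fs_min = 12 * 400 = 4800 Hz

fs_min = 400 Hz, fs_practical = 4800 Hz


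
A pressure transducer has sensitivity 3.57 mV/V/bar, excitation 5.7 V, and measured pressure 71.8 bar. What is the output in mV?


Output = sensitivity * Vex * P.
Vout = 3.57 * 5.7 * 71.8
Vout = 20.349 * 71.8
Vout = 1461.06 mV

1461.06 mV


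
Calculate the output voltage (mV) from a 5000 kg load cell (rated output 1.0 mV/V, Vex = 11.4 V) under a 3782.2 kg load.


Vout = rated_output * Vex * (load / capacity).
Vout = 1.0 * 11.4 * (3782.2 / 5000)
Vout = 1.0 * 11.4 * 0.75644
Vout = 8.623 mV

8.623 mV


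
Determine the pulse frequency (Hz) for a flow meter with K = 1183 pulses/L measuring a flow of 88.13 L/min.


Frequency = K * Q / 60 (converting L/min to L/s).
f = 1183 * 88.13 / 60
f = 104257.79 / 60
f = 1737.63 Hz

1737.63 Hz


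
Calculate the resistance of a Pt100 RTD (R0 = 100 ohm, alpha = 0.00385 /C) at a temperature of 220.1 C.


The RTD equation: Rt = R0 * (1 + alpha * T).
Rt = 100 * (1 + 0.00385 * 220.1)
Rt = 100 * (1 + 0.847385)
Rt = 100 * 1.847385
Rt = 184.739 ohm

184.739 ohm


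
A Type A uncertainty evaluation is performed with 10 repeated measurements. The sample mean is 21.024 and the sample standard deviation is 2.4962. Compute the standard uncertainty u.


The standard uncertainty for Type A evaluation is u = s / sqrt(n).
u = 2.4962 / sqrt(10)
u = 2.4962 / 3.1623
u = 0.7894

0.7894


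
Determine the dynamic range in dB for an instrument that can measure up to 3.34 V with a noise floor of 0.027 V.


Dynamic range = 20 * log10(Vmax / Vnoise).
DR = 20 * log10(3.34 / 0.027)
DR = 20 * log10(123.7)
DR = 41.85 dB

41.85 dB


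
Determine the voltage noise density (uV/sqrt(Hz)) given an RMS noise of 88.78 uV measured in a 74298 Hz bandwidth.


Noise spectral density = Vrms / sqrt(BW).
NSD = 88.78 / sqrt(74298)
NSD = 88.78 / 272.5766
NSD = 0.3257 uV/sqrt(Hz)

0.3257 uV/sqrt(Hz)


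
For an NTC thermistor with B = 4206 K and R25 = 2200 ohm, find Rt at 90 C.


NTC thermistor equation: Rt = R25 * exp(B * (1/T - 1/T25)).
T in Kelvin: 363.15 K, T25 = 298.15 K
1/T - 1/T25 = 1/363.15 - 1/298.15 = -0.00060033
B * (1/T - 1/T25) = 4206 * -0.00060033 = -2.525
Rt = 2200 * exp(-2.525) = 176.1 ohm

176.1 ohm


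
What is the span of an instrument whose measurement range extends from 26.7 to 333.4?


Span = upper range - lower range.
Span = 333.4 - (26.7)
Span = 306.7

306.7


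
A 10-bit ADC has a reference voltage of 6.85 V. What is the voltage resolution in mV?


The resolution (LSB) of an ADC is Vref / 2^n.
LSB = 6.85 / 2^10
LSB = 6.85 / 1024
LSB = 0.00668945 V = 6.68945312 mV

6.68945312 mV


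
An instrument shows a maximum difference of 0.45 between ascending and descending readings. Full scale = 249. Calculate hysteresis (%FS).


Hysteresis = (max difference / full scale) * 100%.
H = (0.45 / 249) * 100
H = 0.181 %FS

0.181 %FS


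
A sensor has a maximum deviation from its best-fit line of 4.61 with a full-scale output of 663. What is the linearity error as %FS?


Linearity error = (max deviation / full scale) * 100%.
Linearity = (4.61 / 663) * 100
Linearity = 0.695 %FS

0.695 %FS


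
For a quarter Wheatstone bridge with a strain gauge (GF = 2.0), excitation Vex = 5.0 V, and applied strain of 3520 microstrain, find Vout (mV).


Quarter bridge output: Vout = (GF * epsilon * Vex) / 4.
Vout = (2.0 * 3520e-6 * 5.0) / 4
Vout = 0.0352 / 4 V
Vout = 0.0088 V = 8.8 mV

8.8 mV


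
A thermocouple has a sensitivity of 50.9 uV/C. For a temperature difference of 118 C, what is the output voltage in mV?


The thermocouple output V = sensitivity * dT.
V = 50.9 uV/C * 118 C
V = 6006.2 uV
V = 6.006 mV

6.006 mV


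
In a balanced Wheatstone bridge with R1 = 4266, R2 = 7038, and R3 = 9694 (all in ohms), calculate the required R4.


At balance: R1*R4 = R2*R3, so R4 = R2*R3/R1.
R4 = 7038 * 9694 / 4266
R4 = 68226372 / 4266
R4 = 15993.05 ohm

15993.05 ohm


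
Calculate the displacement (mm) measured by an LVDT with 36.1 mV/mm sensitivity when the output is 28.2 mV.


Displacement = Vout / sensitivity.
d = 28.2 / 36.1
d = 0.781 mm

0.781 mm


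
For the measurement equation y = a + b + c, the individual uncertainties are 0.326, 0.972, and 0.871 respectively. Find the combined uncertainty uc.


For a sum of independent quantities, uc = sqrt(u1^2 + u2^2 + u3^2).
uc = sqrt(0.326^2 + 0.972^2 + 0.871^2)
uc = sqrt(0.106276 + 0.944784 + 0.758641)
uc = 1.3453

1.3453


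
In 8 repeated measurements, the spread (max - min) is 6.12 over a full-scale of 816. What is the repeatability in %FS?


Repeatability = (spread / full scale) * 100%.
R = (6.12 / 816) * 100
R = 0.75 %FS

0.75 %FS


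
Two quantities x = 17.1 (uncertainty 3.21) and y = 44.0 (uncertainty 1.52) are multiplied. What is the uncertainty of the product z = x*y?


For a product z = x*y, the relative uncertainty is:
uz/z = sqrt((ux/x)^2 + (uy/y)^2)
Relative uncertainties: ux/x = 3.21/17.1 = 0.187719
uy/y = 1.52/44.0 = 0.034545
z = 17.1 * 44.0 = 752.4
uz = 752.4 * sqrt(0.187719^2 + 0.034545^2) = 143.612

143.612


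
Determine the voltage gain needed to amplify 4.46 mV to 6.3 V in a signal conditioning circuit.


Gain = Vout / Vin (converting to same units).
G = 6.3 V / 4.46 mV
G = 6300.0 mV / 4.46 mV
G = 1412.56

1412.56


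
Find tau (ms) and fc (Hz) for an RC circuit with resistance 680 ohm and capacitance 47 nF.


Time constant: tau = R * C.
tau = 680 * 4.70e-08 = 3.196e-05 s
tau = 0.032 ms
Cutoff frequency: fc = 1 / (2*pi*R*C).
fc = 1 / (2*pi*3.196e-05) = 4979.82 Hz

tau = 0.032 ms, fc = 4979.82 Hz


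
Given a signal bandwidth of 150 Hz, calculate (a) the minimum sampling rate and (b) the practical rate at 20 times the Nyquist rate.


By Nyquist theorem, fs_min = 2 * fmax.
fs_min = 2 * 150 = 300 Hz
Practical rate = 20 * fs_min = 20 * 300 = 6000 Hz

fs_min = 300 Hz, fs_practical = 6000 Hz


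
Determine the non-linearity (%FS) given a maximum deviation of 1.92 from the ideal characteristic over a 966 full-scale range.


Linearity error = (max deviation / full scale) * 100%.
Linearity = (1.92 / 966) * 100
Linearity = 0.199 %FS

0.199 %FS


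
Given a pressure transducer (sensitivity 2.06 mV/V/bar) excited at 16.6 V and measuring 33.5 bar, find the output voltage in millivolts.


Output = sensitivity * Vex * P.
Vout = 2.06 * 16.6 * 33.5
Vout = 34.196 * 33.5
Vout = 1145.57 mV

1145.57 mV


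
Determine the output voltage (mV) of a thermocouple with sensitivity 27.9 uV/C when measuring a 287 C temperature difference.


The thermocouple output V = sensitivity * dT.
V = 27.9 uV/C * 287 C
V = 8007.3 uV
V = 8.007 mV

8.007 mV


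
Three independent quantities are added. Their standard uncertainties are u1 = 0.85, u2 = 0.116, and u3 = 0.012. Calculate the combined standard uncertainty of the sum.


For a sum of independent quantities, uc = sqrt(u1^2 + u2^2 + u3^2).
uc = sqrt(0.85^2 + 0.116^2 + 0.012^2)
uc = sqrt(0.7225 + 0.013456 + 0.000144)
uc = 0.858

0.858


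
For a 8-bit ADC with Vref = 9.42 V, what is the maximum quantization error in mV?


The maximum quantization error is +/- LSB/2.
LSB = Vref / 2^n = 9.42 / 256 = 0.03679687 V
Max error = LSB / 2 = 0.03679687 / 2 = 0.01839844 V
Max error = 18.3984 mV

18.3984 mV


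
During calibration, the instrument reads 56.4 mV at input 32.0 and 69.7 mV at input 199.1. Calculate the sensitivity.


Sensitivity = (y2 - y1) / (x2 - x1).
S = (69.7 - 56.4) / (199.1 - 32.0)
S = 13.3 / 167.1
S = 0.0796 mV/unit

0.0796 mV/unit


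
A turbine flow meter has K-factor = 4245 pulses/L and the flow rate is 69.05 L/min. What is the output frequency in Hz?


Frequency = K * Q / 60 (converting L/min to L/s).
f = 4245 * 69.05 / 60
f = 293117.25 / 60
f = 4885.29 Hz

4885.29 Hz


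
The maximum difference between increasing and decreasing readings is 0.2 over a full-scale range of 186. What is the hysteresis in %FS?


Hysteresis = (max difference / full scale) * 100%.
H = (0.2 / 186) * 100
H = 0.108 %FS

0.108 %FS


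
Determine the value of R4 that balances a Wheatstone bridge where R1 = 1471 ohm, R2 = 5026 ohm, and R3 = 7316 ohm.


At balance: R1*R4 = R2*R3, so R4 = R2*R3/R1.
R4 = 5026 * 7316 / 1471
R4 = 36770216 / 1471
R4 = 24996.75 ohm

24996.75 ohm


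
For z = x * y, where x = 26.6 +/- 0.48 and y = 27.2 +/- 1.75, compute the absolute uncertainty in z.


For a product z = x*y, the relative uncertainty is:
uz/z = sqrt((ux/x)^2 + (uy/y)^2)
Relative uncertainties: ux/x = 0.48/26.6 = 0.018045
uy/y = 1.75/27.2 = 0.064338
z = 26.6 * 27.2 = 723.5
uz = 723.5 * sqrt(0.018045^2 + 0.064338^2) = 48.346

48.346


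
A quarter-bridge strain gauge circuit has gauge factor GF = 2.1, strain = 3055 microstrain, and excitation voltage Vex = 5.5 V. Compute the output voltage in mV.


Quarter bridge output: Vout = (GF * epsilon * Vex) / 4.
Vout = (2.1 * 3055e-6 * 5.5) / 4
Vout = 0.03528525 / 4 V
Vout = 0.00882131 V = 8.8213 mV

8.8213 mV
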